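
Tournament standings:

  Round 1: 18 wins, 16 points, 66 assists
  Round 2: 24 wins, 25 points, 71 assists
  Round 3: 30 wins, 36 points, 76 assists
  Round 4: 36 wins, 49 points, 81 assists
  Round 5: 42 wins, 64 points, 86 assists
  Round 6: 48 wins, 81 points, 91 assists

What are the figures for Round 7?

For the wins, +6 each step: 18, 24, 30, 36, 42, 48 → 54.
Points: perfect squares: 4², 5², 6², …; 16, 25, 36, 49, 64, 81 → 100.
Assists goes 66, 71, 76, 81, 86, 91 → 96 (+5 each step).
Putting it together: 54 wins, 100 points, 96 assists.

54 wins, 100 points, 96 assists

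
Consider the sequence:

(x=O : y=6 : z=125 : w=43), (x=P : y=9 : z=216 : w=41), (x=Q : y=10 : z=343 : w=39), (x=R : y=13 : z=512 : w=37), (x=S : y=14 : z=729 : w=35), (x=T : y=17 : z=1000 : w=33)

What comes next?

(x=U : y=18 : z=1331 : w=31)

X goes O, P, Q, R, S, T → U (letters move forward 1 place in the alphabet).
Y — alternating steps +3, +1, +3, +1, …: 6, 9, 10, 13, 14, 17 → 18.
Z — perfect cubes: 5³, 6³, 7³, …: 125, 216, 343, 512, 729, 1000 → 1331.
W — −2 each step: 43, 41, 39, 37, 35, 33 → 31.
Putting it together: (x=U : y=18 : z=1331 : w=31).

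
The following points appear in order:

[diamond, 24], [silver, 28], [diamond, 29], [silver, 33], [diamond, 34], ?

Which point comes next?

Rank: diamond, silver, diamond, silver, diamond → silver (alternates diamond ↔ silver).
Second slot goes 24, 28, 29, 33, 34 → 38 (alternating steps +4, +1, +4, +1, …).
Putting it together: [silver, 38].

[silver, 38]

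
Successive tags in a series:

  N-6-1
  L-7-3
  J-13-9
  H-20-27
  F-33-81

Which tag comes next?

Letter: N, L, J, H, F → D (letters move back 2 places in the alphabet).
Second component: each term is the sum of the two before it; 6, 7, 13, 20, 33 → 53.
Third component: 1, 3, 9, 27, 81 → 243 (×3 each step).
So the next tag is D-53-243.

D-53-243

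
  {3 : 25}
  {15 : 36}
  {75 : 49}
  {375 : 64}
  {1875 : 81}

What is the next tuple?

First component: 3, 15, 75, 375, 1875 → 9375 (×5 each step).
For the second component, perfect squares: 5², 6², 7², …: 25, 36, 49, 64, 81 → 100.
So the next tuple is {9375 : 100}.

{9375 : 100}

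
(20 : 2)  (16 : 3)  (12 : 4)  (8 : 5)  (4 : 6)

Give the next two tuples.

First value goes 20, 16, 12, 8, 4 → 0 → -4 (−4 each step).
For the second value, +1 each step: 2, 3, 4, 5, 6 → 7 → 8.
So the next two tuples are (0 : 7) and (-4 : 8).

(0 : 7), (-4 : 8)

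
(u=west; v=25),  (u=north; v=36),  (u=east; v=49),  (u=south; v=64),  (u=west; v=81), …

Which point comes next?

(u=north; v=100)

U: repeats west → north → east → south, so west, north, east, south, west → north.
V — perfect squares: 5², 6², 7², …: 25, 36, 49, 64, 81 → 100.
So the next point is (u=north; v=100).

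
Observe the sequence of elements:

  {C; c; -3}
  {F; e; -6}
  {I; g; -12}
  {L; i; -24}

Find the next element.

{O; k; -48}

For the first letter, letters move forward 3 places in the alphabet: C, F, I, L → O.
For the second letter, letters move forward 2 places in the alphabet: c, e, g, i → k.
Third entry: ×2 each step; -3, -6, -12, -24 → -48.
Combining the parts gives {O; k; -48}.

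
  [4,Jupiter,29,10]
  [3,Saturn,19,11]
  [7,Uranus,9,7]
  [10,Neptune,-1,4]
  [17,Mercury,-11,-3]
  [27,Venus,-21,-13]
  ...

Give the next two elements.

First value: 4, 3, 7, 10, 17, 27 → 44 → 71 (each term is the sum of the two before it).
Planet — runs through the planets Mercury→Neptune: Jupiter, Saturn, Uranus, Neptune, Mercury, Venus → Earth → Mars.
Third value: −10 each step, so 29, 19, 9, -1, -11, -21 → -31 → -41.
Fourth value — together with the first value always sums to 14: 10, 11, 7, 4, -3, -13 → -30 → -57.
So the next two elements are [44,Earth,-31,-30] and [71,Mars,-41,-57].

[44,Earth,-31,-30], [71,Mars,-41,-57]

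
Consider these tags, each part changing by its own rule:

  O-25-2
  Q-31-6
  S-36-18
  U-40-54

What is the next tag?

Letter goes O, Q, S, U → W (letters move forward 2 places in the alphabet).
Second component — differences are 6, 5, 4, … (decreasing by 1 each time): 25, 31, 36, 40 → 43.
Third component goes 2, 6, 18, 54 → 162 (×3 each step).
Putting it together: W-43-162.

W-43-162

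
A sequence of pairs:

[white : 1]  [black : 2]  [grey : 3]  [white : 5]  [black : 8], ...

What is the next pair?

[grey : 13]

Shade: repeats white → black → grey, so white, black, grey, white, black → grey.
Second entry: 1, 2, 3, 5, 8 → 13 (each term is the sum of the two before it).
Putting it together: [grey : 13].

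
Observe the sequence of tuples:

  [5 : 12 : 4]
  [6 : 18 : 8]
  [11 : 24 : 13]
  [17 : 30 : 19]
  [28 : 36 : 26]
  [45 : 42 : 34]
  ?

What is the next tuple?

[73 : 48 : 43]

First slot: each term is the sum of the two before it, so 5, 6, 11, 17, 28, 45 → 73.
Second slot: +6 each step; 12, 18, 24, 30, 36, 42 → 48.
Third slot: differences are 4, 5, 6, … (increasing by 1 each time), so 4, 8, 13, 19, 26, 34 → 43.
Combining the parts gives [73 : 48 : 43].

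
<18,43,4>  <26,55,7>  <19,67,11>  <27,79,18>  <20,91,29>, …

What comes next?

For the first value, alternating steps +8, −7, +8, −7, …: 18, 26, 19, 27, 20 → 28.
Second value: 43, 55, 67, 79, 91 → 103 (+12 each step).
Third value goes 4, 7, 11, 18, 29 → 47 (each term is the sum of the two before it).
So the next triple is <28,103,47>.

<28,103,47>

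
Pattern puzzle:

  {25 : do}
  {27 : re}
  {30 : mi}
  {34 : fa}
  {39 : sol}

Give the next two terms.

For the first part, differences are 2, 3, 4, … (increasing by 1 each time): 25, 27, 30, 34, 39 → 45 → 52.
Note: runs through the solfège scale do→ti; do, re, mi, fa, sol → la → ti.
Putting the parts together: {45 : la} and then {52 : ti}.

{45 : la}, {52 : ti}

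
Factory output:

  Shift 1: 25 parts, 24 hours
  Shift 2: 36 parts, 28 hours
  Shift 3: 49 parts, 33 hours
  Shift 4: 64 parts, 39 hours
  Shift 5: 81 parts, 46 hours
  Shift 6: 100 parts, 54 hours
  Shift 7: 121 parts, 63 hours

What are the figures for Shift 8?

144 parts, 73 hours

Parts: 25, 36, 49, 64, 81, 100, 121 → 144 (perfect squares: 5², 6², 7², …).
Hours: 24, 28, 33, 39, 46, 54, 63 → 73 (differences are 4, 5, 6, … (increasing by 1 each time)).
So the next record is 144 parts, 73 hours.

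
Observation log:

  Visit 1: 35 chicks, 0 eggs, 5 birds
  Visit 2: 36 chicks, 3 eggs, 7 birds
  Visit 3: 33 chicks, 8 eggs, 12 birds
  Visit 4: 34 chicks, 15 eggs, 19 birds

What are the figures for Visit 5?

For the chicks, alternating steps +1, −3, +1, −3, …: 35, 36, 33, 34 → 31.
Eggs: 0, 3, 8, 15 → 24 (differences are 3, 5, 7, … (increasing by 2 each time)).
For the birds, each term is the sum of the two before it: 5, 7, 12, 19 → 31.
So the next line is 31 chicks, 24 eggs, 31 birds.

31 chicks, 24 eggs, 31 birds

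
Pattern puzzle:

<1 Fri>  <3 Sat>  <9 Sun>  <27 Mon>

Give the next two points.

First coordinate: 1, 3, 9, 27 → 81 → 243 (×3 each step).
Day: Fri, Sat, Sun, Mon → Tue → Wed (runs through the weekdays Mon→Sun).
Putting the parts together: <81 Tue> and then <243 Wed>.

<81 Tue>, <243 Wed>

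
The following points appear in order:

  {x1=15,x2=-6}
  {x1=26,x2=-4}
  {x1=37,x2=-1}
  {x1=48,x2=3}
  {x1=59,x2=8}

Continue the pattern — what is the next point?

{x1=70,x2=14}

For the x1, +11 each step: 15, 26, 37, 48, 59 → 70.
X2: -6, -4, -1, 3, 8 → 14 (differences are 2, 3, 4, … (increasing by 1 each time)).
Putting it together: {x1=70,x2=14}.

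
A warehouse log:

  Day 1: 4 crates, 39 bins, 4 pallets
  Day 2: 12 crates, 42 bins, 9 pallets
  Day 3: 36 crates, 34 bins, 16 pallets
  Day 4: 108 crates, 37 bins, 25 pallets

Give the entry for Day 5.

324 crates, 29 bins, 36 pallets

Crates goes 4, 12, 36, 108 → 324 (×3 each step).
Bins goes 39, 42, 34, 37 → 29 (alternating steps +3, −8, +3, −8, …).
Pallets — perfect squares: 2², 3², 4², …: 4, 9, 16, 25 → 36.
Combining the parts gives 324 crates, 29 bins, 36 pallets.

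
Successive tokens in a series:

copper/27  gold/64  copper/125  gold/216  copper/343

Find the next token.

Metal: alternates copper ↔ gold, so copper, gold, copper, gold, copper → gold.
Second component — perfect cubes: 3³, 4³, 5³, …: 27, 64, 125, 216, 343 → 512.
Putting it together: gold/512.

gold/512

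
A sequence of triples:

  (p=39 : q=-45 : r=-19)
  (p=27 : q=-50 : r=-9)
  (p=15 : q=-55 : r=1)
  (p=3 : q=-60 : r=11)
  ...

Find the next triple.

For the p, −12 each step: 39, 27, 15, 3 → -9.
Q goes -45, -50, -55, -60 → -65 (−5 each step).
R: +10 each step, so -19, -9, 1, 11 → 21.
Combining the parts gives (p=-9 : q=-65 : r=21).

(p=-9 : q=-65 : r=21)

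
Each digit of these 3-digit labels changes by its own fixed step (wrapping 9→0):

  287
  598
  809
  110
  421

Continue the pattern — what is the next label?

First digit: +3 each step, mod 10, so 2, 5, 8, 1, 4 → 7.
Second digit — +1 each step, mod 10: 8, 9, 0, 1, 2 → 3.
Third digit goes 7, 8, 9, 0, 1 → 2 (+1 each step, mod 10).
Putting it together: 732.

732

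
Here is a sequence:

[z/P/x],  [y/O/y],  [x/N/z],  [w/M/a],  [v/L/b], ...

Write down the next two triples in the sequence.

First letter goes z, y, x, w, v → u → t (letters move back 1 place in the alphabet).
Second letter: letters move back 1 place in the alphabet; P, O, N, M, L → K → J.
Third letter goes x, y, z, a, b → c → d (letters move forward 1 place in the alphabet, wrapping Z→A).
So the next two triples are [u/K/c] and [t/J/d].

[u/K/c], [t/J/d]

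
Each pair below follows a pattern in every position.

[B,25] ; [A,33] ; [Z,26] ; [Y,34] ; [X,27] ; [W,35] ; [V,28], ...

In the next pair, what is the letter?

Letter: letters move back 1 place in the alphabet, wrapping A→Z; B, A, Z, Y, X, W, V → U.

U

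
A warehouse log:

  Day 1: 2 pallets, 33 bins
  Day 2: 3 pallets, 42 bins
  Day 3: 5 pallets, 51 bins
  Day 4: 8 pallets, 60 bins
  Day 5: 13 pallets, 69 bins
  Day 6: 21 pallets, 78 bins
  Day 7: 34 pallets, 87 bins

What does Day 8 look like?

Pallets — each term is the sum of the two before it: 2, 3, 5, 8, 13, 21, 34 → 55.
Bins: 33, 42, 51, 60, 69, 78, 87 → 96 (+9 each step).
Combining the parts gives 55 pallets, 96 bins.

55 pallets, 96 bins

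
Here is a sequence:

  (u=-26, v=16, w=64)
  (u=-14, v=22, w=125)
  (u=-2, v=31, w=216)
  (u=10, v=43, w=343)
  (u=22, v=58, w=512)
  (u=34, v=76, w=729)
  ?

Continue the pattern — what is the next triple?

U goes -26, -14, -2, 10, 22, 34 → 46 (+12 each step).
V goes 16, 22, 31, 43, 58, 76 → 97 (differences are 6, 9, 12, … (increasing by 3 each time)).
W — perfect cubes: 4³, 5³, 6³, …: 64, 125, 216, 343, 512, 729 → 1000.
Putting it together: (u=46, v=97, w=1000).

(u=46, v=97, w=1000)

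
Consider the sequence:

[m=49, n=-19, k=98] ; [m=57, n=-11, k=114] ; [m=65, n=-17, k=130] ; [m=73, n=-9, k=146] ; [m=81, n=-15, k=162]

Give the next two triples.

M: 49, 57, 65, 73, 81 → 89 → 97 (+8 each step).
N goes -19, -11, -17, -9, -15 → -7 → -13 (alternating steps +8, −6, +8, −6, …).
K: always 2 × the m; 98, 114, 130, 146, 162 → 178 → 194.
Putting the parts together: [m=89, n=-7, k=178] and then [m=97, n=-13, k=194].

[m=89, n=-7, k=178], [m=97, n=-13, k=194]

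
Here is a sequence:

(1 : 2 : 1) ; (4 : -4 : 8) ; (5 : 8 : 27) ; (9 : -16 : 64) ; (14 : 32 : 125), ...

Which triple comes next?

First value goes 1, 4, 5, 9, 14 → 23 (each term is the sum of the two before it).
Second value goes 2, -4, 8, -16, 32 → -64 (×(-2) each step).
Third value: perfect cubes: 1³, 2³, 3³, …; 1, 8, 27, 64, 125 → 216.
So the next triple is (23 : -64 : 216).

(23 : -64 : 216)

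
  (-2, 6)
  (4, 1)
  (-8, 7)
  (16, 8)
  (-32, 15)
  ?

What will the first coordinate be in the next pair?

For the first coordinate, ×(-2) each step: -2, 4, -8, 16, -32 → 64.

64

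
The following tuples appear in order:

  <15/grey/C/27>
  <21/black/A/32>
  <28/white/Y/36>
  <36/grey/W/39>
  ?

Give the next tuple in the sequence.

<45/black/U/41>

First slot: 15, 21, 28, 36 → 45 (differences are 6, 7, 8, … (increasing by 1 each time)).
Shade: repeats grey → black → white; grey, black, white, grey → black.
Letter: C, A, Y, W → U (letters move back 2 places in the alphabet, wrapping A→Z).
Fourth slot: differences are 5, 4, 3, … (decreasing by 1 each time), so 27, 32, 36, 39 → 41.
Putting it together: <45/black/U/41>.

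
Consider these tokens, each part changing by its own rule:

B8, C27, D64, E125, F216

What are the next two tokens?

G343, H512

Letter goes B, C, D, E, F → G → H (letters move forward 1 place in the alphabet).
Second component goes 8, 27, 64, 125, 216 → 343 → 512 (perfect cubes: 2³, 3³, 4³, …).
Putting the parts together: G343 and then H512.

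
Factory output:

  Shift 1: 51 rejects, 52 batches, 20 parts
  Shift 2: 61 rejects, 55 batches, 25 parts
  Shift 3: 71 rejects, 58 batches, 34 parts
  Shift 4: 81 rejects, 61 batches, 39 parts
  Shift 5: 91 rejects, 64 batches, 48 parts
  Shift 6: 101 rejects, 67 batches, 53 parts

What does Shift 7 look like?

Rejects goes 51, 61, 71, 81, 91, 101 → 111 (+10 each step).
For the batches, +3 each step: 52, 55, 58, 61, 64, 67 → 70.
Parts: 20, 25, 34, 39, 48, 53 → 62 (alternating steps +5, +9, +5, +9, …).
So the next row is 111 rejects, 70 batches, 62 parts.

111 rejects, 70 batches, 62 parts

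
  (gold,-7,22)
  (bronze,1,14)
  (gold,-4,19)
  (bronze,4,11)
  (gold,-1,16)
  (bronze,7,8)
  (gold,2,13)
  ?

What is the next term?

(bronze,10,5)

For the rank, alternates gold ↔ bronze: gold, bronze, gold, bronze, gold, bronze, gold → bronze.
Second slot: -7, 1, -4, 4, -1, 7, 2 → 10 (alternating steps +8, −5, +8, −5, …).
Third slot: 22, 14, 19, 11, 16, 8, 13 → 5 (together with the second slot always sums to 15).
Putting it together: (bronze,10,5).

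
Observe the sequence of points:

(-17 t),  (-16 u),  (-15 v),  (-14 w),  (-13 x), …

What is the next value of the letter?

y

Letter: letters move forward 1 place in the alphabet, so t, u, v, w, x → y.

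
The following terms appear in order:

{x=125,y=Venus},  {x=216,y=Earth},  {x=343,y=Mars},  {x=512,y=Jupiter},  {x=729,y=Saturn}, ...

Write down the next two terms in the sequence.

X: perfect cubes: 5³, 6³, 7³, …; 125, 216, 343, 512, 729 → 1000 → 1331.
For the y, runs through the planets Mercury→Neptune: Venus, Earth, Mars, Jupiter, Saturn → Uranus → Neptune.
So the next two terms are {x=1000,y=Uranus} and {x=1331,y=Neptune}.

{x=1000,y=Uranus}, {x=1331,y=Neptune}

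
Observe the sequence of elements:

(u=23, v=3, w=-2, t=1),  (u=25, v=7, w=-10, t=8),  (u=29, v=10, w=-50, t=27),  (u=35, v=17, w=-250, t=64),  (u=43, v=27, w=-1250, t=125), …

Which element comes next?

U: differences are 2, 4, 6, … (increasing by 2 each time), so 23, 25, 29, 35, 43 → 53.
V: each term is the sum of the two before it, so 3, 7, 10, 17, 27 → 44.
W — ×5 each step: -2, -10, -50, -250, -1250 → -6250.
T goes 1, 8, 27, 64, 125 → 216 (perfect cubes: 1³, 2³, 3³, …).
Putting it together: (u=53, v=44, w=-6250, t=216).

(u=53, v=44, w=-6250, t=216)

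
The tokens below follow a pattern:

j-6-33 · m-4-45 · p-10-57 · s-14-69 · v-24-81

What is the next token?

y-38-93

Letter: letters move forward 3 places in the alphabet; j, m, p, s, v → y.
Second component: each term is the sum of the two before it; 6, 4, 10, 14, 24 → 38.
Third component: +12 each step, so 33, 45, 57, 69, 81 → 93.
Combining the parts gives y-38-93.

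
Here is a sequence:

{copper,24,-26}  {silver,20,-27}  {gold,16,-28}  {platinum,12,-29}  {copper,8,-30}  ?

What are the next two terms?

{silver,4,-31}, {gold,0,-32}

Metal: copper, silver, gold, platinum, copper → silver → gold (repeats copper → silver → gold → platinum).
Second coordinate: 24, 20, 16, 12, 8 → 4 → 0 (−4 each step).
Third coordinate: −1 each step; -26, -27, -28, -29, -30 → -31 → -32.
Putting the parts together: {silver,4,-31} and then {gold,0,-32}.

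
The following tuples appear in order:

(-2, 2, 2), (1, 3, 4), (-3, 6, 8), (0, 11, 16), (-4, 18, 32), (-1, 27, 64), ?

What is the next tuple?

For the first component, alternating steps +3, −4, +3, −4, …: -2, 1, -3, 0, -4, -1 → -5.
Second component: differences are 1, 3, 5, … (increasing by 2 each time); 2, 3, 6, 11, 18, 27 → 38.
Third component: 2, 4, 8, 16, 32, 64 → 128 (×2 each step).
So the next tuple is (-5, 38, 128).

(-5, 38, 128)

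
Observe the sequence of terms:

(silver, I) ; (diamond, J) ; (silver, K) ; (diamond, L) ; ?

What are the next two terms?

Rank — alternates silver ↔ diamond: silver, diamond, silver, diamond → silver → diamond.
Letter: I, J, K, L → M → N (letters move forward 1 place in the alphabet).
Putting the parts together: (silver, M) and then (diamond, N).

(silver, M), (diamond, N)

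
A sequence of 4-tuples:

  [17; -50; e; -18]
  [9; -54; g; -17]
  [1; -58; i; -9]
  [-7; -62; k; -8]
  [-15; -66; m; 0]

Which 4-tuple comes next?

[-23; -70; o; 1]

First value: −8 each step; 17, 9, 1, -7, -15 → -23.
Second value: −4 each step, so -50, -54, -58, -62, -66 → -70.
Letter — letters move forward 2 places in the alphabet: e, g, i, k, m → o.
For the fourth value, alternating steps +1, +8, +1, +8, …: -18, -17, -9, -8, 0 → 1.
So the next 4-tuple is [-23; -70; o; 1].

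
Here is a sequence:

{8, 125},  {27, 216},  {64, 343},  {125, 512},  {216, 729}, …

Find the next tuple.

{343, 1000}

For the first value, perfect cubes: 2³, 3³, 4³, …: 8, 27, 64, 125, 216 → 343.
Second value — perfect cubes: 5³, 6³, 7³, …: 125, 216, 343, 512, 729 → 1000.
Putting it together: {343, 1000}.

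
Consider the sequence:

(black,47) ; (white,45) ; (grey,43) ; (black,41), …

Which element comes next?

(white,39)

Shade: repeats black → white → grey, so black, white, grey, black → white.
Second value: −2 each step, so 47, 45, 43, 41 → 39.
Putting it together: (white,39).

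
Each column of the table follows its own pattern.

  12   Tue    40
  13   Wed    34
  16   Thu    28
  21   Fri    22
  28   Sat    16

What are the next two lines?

First component: differences are 1, 3, 5, … (increasing by 2 each time), so 12, 13, 16, 21, 28 → 37 → 48.
Day goes Tue, Wed, Thu, Fri, Sat → Sun → Mon (runs through the weekdays Mon→Sun).
Third component goes 40, 34, 28, 22, 16 → 10 → 4 (−6 each step).
Putting the parts together: 37  Sun  10 and then 48  Mon  4.

37  Sun  10; 48  Mon  4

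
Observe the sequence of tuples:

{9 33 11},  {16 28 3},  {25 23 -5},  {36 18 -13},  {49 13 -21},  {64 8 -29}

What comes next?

First entry — perfect squares: 3², 4², 5², …: 9, 16, 25, 36, 49, 64 → 81.
Second entry: 33, 28, 23, 18, 13, 8 → 3 (−5 each step).
Third entry — −8 each step: 11, 3, -5, -13, -21, -29 → -37.
So the next tuple is {81 3 -37}.

{81 3 -37}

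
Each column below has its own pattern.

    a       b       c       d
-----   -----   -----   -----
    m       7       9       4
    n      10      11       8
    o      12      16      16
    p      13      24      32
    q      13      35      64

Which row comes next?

Column a — letters move forward 1 place in the alphabet: m, n, o, p, q → r.
Column b goes 7, 10, 12, 13, 13 → 12 (differences are 3, 2, 1, … (decreasing by 1 each time)).
Column c — differences are 2, 5, 8, … (increasing by 3 each time): 9, 11, 16, 24, 35 → 49.
Column d: ×2 each step, so 4, 8, 16, 32, 64 → 128.
Combining the parts gives r  12  49  128.

r  12  49  128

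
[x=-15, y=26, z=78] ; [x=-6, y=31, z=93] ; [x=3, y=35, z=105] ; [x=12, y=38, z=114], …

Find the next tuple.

[x=21, y=40, z=120]

For the x, +9 each step: -15, -6, 3, 12 → 21.
Y — differences are 5, 4, 3, … (decreasing by 1 each time): 26, 31, 35, 38 → 40.
Z: always 3 × the y; 78, 93, 105, 114 → 120.
Putting it together: [x=21, y=40, z=120].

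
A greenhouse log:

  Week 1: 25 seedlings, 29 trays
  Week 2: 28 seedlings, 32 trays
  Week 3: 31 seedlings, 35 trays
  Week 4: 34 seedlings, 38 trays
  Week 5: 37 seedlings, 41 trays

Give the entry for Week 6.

Seedlings — +3 each step: 25, 28, 31, 34, 37 → 40.
Trays goes 29, 32, 35, 38, 41 → 44 (+3 each step).
So the next row is 40 seedlings, 44 trays.

40 seedlings, 44 trays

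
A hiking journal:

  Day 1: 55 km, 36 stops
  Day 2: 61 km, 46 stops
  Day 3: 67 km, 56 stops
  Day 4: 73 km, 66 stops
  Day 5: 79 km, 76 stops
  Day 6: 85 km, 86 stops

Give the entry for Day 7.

91 km, 96 stops

Km: +6 each step, so 55, 61, 67, 73, 79, 85 → 91.
For the stops, +10 each step: 36, 46, 56, 66, 76, 86 → 96.
Combining the parts gives 91 km, 96 stops.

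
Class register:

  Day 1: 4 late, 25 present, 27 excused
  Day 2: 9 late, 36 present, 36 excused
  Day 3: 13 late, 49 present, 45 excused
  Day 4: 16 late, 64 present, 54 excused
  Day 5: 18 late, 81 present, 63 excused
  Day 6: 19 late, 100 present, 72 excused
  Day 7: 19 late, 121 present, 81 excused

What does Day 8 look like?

18 late, 144 present, 90 excused

Late — differences are 5, 4, 3, … (decreasing by 1 each time): 4, 9, 13, 16, 18, 19, 19 → 18.
Present — perfect squares: 5², 6², 7², …: 25, 36, 49, 64, 81, 100, 121 → 144.
For the excused, +9 each step: 27, 36, 45, 54, 63, 72, 81 → 90.
Combining the parts gives 18 late, 144 present, 90 excused.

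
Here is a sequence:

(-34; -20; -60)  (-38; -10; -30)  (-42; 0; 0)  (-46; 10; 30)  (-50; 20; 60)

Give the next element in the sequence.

(-54; 30; 90)

First component — −4 each step: -34, -38, -42, -46, -50 → -54.
Second component: -20, -10, 0, 10, 20 → 30 (+10 each step).
Third component goes -60, -30, 0, 30, 60 → 90 (always 3 × the second component).
Putting it together: (-54; 30; 90).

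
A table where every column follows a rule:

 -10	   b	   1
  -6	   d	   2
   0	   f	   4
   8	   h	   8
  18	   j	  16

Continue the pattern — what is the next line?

First component: differences are 4, 6, 8, … (increasing by 2 each time); -10, -6, 0, 8, 18 → 30.
Letter: b, d, f, h, j → l (letters move forward 2 places in the alphabet).
Third component — ×2 each step: 1, 2, 4, 8, 16 → 32.
So the next line is 30  l  32.

30  l  32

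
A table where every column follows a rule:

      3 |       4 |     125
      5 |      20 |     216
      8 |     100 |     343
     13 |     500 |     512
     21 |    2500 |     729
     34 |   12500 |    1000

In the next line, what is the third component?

Third component — perfect cubes: 5³, 6³, 7³, …: 125, 216, 343, 512, 729, 1000 → 1331.

1331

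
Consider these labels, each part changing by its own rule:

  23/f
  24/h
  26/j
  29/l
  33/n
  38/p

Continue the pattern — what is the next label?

First component: differences are 1, 2, 3, … (increasing by 1 each time); 23, 24, 26, 29, 33, 38 → 44.
Letter: f, h, j, l, n, p → r (letters move forward 2 places in the alphabet).
Combining the parts gives 44/r.

44/r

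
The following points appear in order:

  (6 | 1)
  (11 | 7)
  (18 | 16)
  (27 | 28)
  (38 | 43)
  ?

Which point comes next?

(51 | 61)

First slot: differences are 5, 7, 9, … (increasing by 2 each time), so 6, 11, 18, 27, 38 → 51.
Second slot goes 1, 7, 16, 28, 43 → 61 (differences are 6, 9, 12, … (increasing by 3 each time)).
So the next point is (51 | 61).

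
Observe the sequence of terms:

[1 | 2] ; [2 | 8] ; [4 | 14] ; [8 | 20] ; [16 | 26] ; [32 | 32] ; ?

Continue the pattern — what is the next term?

First value — ×2 each step: 1, 2, 4, 8, 16, 32 → 64.
For the second value, +6 each step: 2, 8, 14, 20, 26, 32 → 38.
Combining the parts gives [64 | 38].

[64 | 38]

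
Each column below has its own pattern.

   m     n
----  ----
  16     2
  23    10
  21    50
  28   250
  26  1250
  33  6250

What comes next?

Column m — alternating steps +7, −2, +7, −2, …: 16, 23, 21, 28, 26, 33 → 31.
For the column n, ×5 each step: 2, 10, 50, 250, 1250, 6250 → 31250.
So the next row is 31  31250.

31  31250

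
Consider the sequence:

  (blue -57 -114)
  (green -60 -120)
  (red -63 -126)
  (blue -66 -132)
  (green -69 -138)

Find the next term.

(red -72 -144)

Colour goes blue, green, red, blue, green → red (repeats blue → green → red).
For the second part, −3 each step: -57, -60, -63, -66, -69 → -72.
Third part: always 2 × the second part; -114, -120, -126, -132, -138 → -144.
Combining the parts gives (red -72 -144).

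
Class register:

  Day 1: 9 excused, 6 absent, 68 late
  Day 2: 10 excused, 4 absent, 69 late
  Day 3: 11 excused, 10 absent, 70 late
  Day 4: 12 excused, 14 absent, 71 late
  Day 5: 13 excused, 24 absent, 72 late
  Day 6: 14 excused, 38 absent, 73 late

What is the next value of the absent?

62

Absent: each term is the sum of the two before it, so 6, 4, 10, 14, 24, 38 → 62.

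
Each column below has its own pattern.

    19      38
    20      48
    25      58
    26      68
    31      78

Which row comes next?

32  88

First component: alternating steps +1, +5, +1, +5, …; 19, 20, 25, 26, 31 → 32.
For the second component, +10 each step: 38, 48, 58, 68, 78 → 88.
So the next row is 32  88.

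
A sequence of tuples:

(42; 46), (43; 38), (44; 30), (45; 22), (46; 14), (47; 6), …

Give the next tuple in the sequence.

First slot: +1 each step; 42, 43, 44, 45, 46, 47 → 48.
For the second slot, −8 each step: 46, 38, 30, 22, 14, 6 → -2.
Putting it together: (48; -2).

(48; -2)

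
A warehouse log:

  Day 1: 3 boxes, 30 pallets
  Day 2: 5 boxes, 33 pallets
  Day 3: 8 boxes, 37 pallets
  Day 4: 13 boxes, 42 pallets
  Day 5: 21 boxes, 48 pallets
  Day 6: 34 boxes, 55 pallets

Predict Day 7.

Boxes: each term is the sum of the two before it; 3, 5, 8, 13, 21, 34 → 55.
Pallets goes 30, 33, 37, 42, 48, 55 → 63 (differences are 3, 4, 5, … (increasing by 1 each time)).
So the next row is 55 boxes, 63 pallets.

55 boxes, 63 pallets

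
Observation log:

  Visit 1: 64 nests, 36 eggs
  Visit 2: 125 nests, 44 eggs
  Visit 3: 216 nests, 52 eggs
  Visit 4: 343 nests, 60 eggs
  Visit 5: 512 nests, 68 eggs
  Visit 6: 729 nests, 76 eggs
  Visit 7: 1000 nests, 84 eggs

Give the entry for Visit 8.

Nests: 64, 125, 216, 343, 512, 729, 1000 → 1331 (perfect cubes: 4³, 5³, 6³, …).
Eggs goes 36, 44, 52, 60, 68, 76, 84 → 92 (+8 each step).
Putting it together: 1331 nests, 92 eggs.

1331 nests, 92 eggs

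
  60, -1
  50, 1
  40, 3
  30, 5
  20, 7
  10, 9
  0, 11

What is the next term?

For the first component, −10 each step: 60, 50, 40, 30, 20, 10, 0 → -10.
Second component — +2 each step: -1, 1, 3, 5, 7, 9, 11 → 13.
So the next term is -10, 13.

-10, 13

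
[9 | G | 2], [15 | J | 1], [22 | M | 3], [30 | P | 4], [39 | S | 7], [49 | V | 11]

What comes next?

First value: differences are 6, 7, 8, … (increasing by 1 each time); 9, 15, 22, 30, 39, 49 → 60.
Letter: letters move forward 3 places in the alphabet; G, J, M, P, S, V → Y.
For the third value, each term is the sum of the two before it: 2, 1, 3, 4, 7, 11 → 18.
Putting it together: [60 | Y | 18].

[60 | Y | 18]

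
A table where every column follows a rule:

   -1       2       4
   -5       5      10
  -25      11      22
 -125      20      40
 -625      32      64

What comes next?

For the first component, ×5 each step: -1, -5, -25, -125, -625 → -3125.
Second component goes 2, 5, 11, 20, 32 → 47 (differences are 3, 6, 9, … (increasing by 3 each time)).
Third component goes 4, 10, 22, 40, 64 → 94 (always 2 × the second component).
Combining the parts gives -3125  47  94.

-3125  47  94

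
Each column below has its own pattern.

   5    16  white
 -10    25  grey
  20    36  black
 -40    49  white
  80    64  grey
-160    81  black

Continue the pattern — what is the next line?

320  100  white

First component: ×(-2) each step; 5, -10, 20, -40, 80, -160 → 320.
Second component — perfect squares: 4², 5², 6², …: 16, 25, 36, 49, 64, 81 → 100.
Shade: repeats white → grey → black, so white, grey, black, white, grey, black → white.
So the next line is 320  100  white.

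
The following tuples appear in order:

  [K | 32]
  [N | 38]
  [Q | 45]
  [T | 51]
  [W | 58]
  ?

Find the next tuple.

[Z | 64]

Letter: K, N, Q, T, W → Z (letters move forward 3 places in the alphabet).
Second component goes 32, 38, 45, 51, 58 → 64 (alternating steps +6, +7, +6, +7, …).
Combining the parts gives [Z | 64].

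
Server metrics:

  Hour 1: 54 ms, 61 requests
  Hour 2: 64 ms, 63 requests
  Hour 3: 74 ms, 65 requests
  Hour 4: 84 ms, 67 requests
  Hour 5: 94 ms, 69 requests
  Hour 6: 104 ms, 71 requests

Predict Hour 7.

114 ms, 73 requests

Ms: +10 each step, so 54, 64, 74, 84, 94, 104 → 114.
Requests: 61, 63, 65, 67, 69, 71 → 73 (+2 each step).
So the next row is 114 ms, 73 requests.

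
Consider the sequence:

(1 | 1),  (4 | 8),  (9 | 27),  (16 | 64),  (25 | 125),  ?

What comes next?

(36 | 216)

First value: perfect squares: 1², 2², 3², …; 1, 4, 9, 16, 25 → 36.
Second value: 1, 8, 27, 64, 125 → 216 (perfect cubes: 1³, 2³, 3³, …).
Combining the parts gives (36 | 216).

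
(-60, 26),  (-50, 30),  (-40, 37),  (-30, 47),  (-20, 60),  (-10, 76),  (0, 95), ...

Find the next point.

(10, 117)

First coordinate goes -60, -50, -40, -30, -20, -10, 0 → 10 (+10 each step).
For the second coordinate, differences are 4, 7, 10, … (increasing by 3 each time): 26, 30, 37, 47, 60, 76, 95 → 117.
Putting it together: (10, 117).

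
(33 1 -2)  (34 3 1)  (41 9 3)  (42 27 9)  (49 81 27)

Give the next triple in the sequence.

(50 243 81)

First component goes 33, 34, 41, 42, 49 → 50 (alternating steps +1, +7, +1, +7, …).
For the second component, ×3 each step: 1, 3, 9, 27, 81 → 243.
Third component goes -2, 1, 3, 9, 27 → 81 (always the previous value of the second component).
Putting it together: (50 243 81).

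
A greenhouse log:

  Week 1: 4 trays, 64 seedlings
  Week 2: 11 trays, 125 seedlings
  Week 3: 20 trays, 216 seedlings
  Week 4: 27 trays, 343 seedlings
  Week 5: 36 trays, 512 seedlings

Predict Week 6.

For the trays, alternating steps +7, +9, +7, +9, …: 4, 11, 20, 27, 36 → 43.
Seedlings: 64, 125, 216, 343, 512 → 729 (perfect cubes: 4³, 5³, 6³, …).
Combining the parts gives 43 trays, 729 seedlings.

43 trays, 729 seedlings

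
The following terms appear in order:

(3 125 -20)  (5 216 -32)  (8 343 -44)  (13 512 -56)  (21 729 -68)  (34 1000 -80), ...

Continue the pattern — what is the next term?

First slot — each term is the sum of the two before it: 3, 5, 8, 13, 21, 34 → 55.
Second slot goes 125, 216, 343, 512, 729, 1000 → 1331 (perfect cubes: 5³, 6³, 7³, …).
For the third slot, −12 each step: -20, -32, -44, -56, -68, -80 → -92.
So the next term is (55 1331 -92).

(55 1331 -92)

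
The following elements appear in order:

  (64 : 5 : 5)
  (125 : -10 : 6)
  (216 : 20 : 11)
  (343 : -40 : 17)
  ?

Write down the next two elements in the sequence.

First part: perfect cubes: 4³, 5³, 6³, …; 64, 125, 216, 343 → 512 → 729.
For the second part, ×(-2) each step: 5, -10, 20, -40 → 80 → -160.
Third part: 5, 6, 11, 17 → 28 → 45 (each term is the sum of the two before it).
Putting the parts together: (512 : 80 : 28) and then (729 : -160 : 45).

(512 : 80 : 28), (729 : -160 : 45)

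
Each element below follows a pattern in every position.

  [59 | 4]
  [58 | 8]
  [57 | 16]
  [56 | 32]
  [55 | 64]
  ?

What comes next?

[54 | 128]

First part: −1 each step, so 59, 58, 57, 56, 55 → 54.
Second part: ×2 each step; 4, 8, 16, 32, 64 → 128.
Putting it together: [54 | 128].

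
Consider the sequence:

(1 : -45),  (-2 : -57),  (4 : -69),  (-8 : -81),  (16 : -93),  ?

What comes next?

(-32 : -105)

First part: ×(-2) each step; 1, -2, 4, -8, 16 → -32.
Second part — −12 each step: -45, -57, -69, -81, -93 → -105.
So the next element is (-32 : -105).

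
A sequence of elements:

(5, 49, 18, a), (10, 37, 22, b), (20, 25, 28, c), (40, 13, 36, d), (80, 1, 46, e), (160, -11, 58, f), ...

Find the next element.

(320, -23, 72, g)

First part — ×2 each step: 5, 10, 20, 40, 80, 160 → 320.
For the second part, −12 each step: 49, 37, 25, 13, 1, -11 → -23.
Third part: differences are 4, 6, 8, … (increasing by 2 each time), so 18, 22, 28, 36, 46, 58 → 72.
Letter: a, b, c, d, e, f → g (letters move forward 1 place in the alphabet).
So the next element is (320, -23, 72, g).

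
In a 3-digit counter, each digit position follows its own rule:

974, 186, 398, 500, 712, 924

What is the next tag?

136

First digit goes 9, 1, 3, 5, 7, 9 → 1 (+2 each step, mod 10).
Second digit: 7, 8, 9, 0, 1, 2 → 3 (+1 each step, mod 10).
Third digit — +2 each step, mod 10: 4, 6, 8, 0, 2, 4 → 6.
So the next tag is 136.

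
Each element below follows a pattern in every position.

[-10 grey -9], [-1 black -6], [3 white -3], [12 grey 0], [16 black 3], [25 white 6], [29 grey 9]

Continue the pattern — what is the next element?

[38 black 12]

For the first coordinate, alternating steps +9, +4, +9, +4, …: -10, -1, 3, 12, 16, 25, 29 → 38.
Shade: grey, black, white, grey, black, white, grey → black (repeats grey → black → white).
For the third coordinate, +3 each step: -9, -6, -3, 0, 3, 6, 9 → 12.
So the next element is [38 black 12].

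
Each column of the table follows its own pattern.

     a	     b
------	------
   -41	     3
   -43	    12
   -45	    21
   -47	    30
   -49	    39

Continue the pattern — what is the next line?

-51  48

For the column a, −2 each step: -41, -43, -45, -47, -49 → -51.
Column b: +9 each step, so 3, 12, 21, 30, 39 → 48.
Putting it together: -51  48.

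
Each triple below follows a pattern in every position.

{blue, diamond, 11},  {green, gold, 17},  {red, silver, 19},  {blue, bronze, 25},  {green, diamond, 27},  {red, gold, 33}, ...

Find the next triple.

{blue, silver, 35}

Colour: blue, green, red, blue, green, red → blue (repeats blue → green → red).
Rank: repeats diamond → gold → silver → bronze; diamond, gold, silver, bronze, diamond, gold → silver.
Third entry: alternating steps +6, +2, +6, +2, …, so 11, 17, 19, 25, 27, 33 → 35.
Putting it together: {blue, silver, 35}.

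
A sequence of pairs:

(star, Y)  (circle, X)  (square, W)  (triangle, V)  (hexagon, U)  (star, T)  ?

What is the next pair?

Shape: star, circle, square, triangle, hexagon, star → circle (repeats star → circle → square → triangle → hexagon).
Letter goes Y, X, W, V, U, T → S (letters move back 1 place in the alphabet).
Combining the parts gives (circle, S).

(circle, S)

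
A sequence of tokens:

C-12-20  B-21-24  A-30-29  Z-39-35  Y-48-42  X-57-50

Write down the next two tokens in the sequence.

Letter: C, B, A, Z, Y, X → W → V (letters move back 1 place in the alphabet, wrapping A→Z).
Second component: 12, 21, 30, 39, 48, 57 → 66 → 75 (+9 each step).
For the third component, differences are 4, 5, 6, … (increasing by 1 each time): 20, 24, 29, 35, 42, 50 → 59 → 69.
So the next two tokens are W-66-59 and V-75-69.

W-66-59, V-75-69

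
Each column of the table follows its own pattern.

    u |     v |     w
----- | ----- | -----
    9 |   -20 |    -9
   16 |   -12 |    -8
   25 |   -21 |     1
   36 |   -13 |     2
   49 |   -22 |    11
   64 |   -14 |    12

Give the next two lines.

Column u goes 9, 16, 25, 36, 49, 64 → 81 → 100 (perfect squares: 3², 4², 5², …).
Column v: -20, -12, -21, -13, -22, -14 → -23 → -15 (alternating steps +8, −9, +8, −9, …).
Column w: alternating steps +1, +9, +1, +9, …, so -9, -8, 1, 2, 11, 12 → 21 → 22.
Putting the parts together: 81  -23  21 and then 100  -15  22.

81  -23  21; 100  -15  22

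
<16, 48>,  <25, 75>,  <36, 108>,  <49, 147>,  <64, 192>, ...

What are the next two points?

For the first coordinate, perfect squares: 4², 5², 6², …: 16, 25, 36, 49, 64 → 81 → 100.
Second coordinate: 48, 75, 108, 147, 192 → 243 → 300 (always 3 × the first coordinate).
Putting the parts together: <81, 243> and then <100, 300>.

<81, 243>, <100, 300>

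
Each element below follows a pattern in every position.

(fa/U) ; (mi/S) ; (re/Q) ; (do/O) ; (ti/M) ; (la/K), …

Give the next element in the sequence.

Note — runs backward through the solfège scale do→ti: fa, mi, re, do, ti, la → sol.
Letter: letters move back 2 places in the alphabet, so U, S, Q, O, M, K → I.
So the next element is (sol/I).

(sol/I)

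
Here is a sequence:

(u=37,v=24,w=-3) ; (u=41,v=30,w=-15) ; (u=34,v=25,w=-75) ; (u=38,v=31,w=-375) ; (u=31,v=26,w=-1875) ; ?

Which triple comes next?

U goes 37, 41, 34, 38, 31 → 35 (alternating steps +4, −7, +4, −7, …).
V — alternating steps +6, −5, +6, −5, …: 24, 30, 25, 31, 26 → 32.
W: ×5 each step, so -3, -15, -75, -375, -1875 → -9375.
Putting it together: (u=35,v=32,w=-9375).

(u=35,v=32,w=-9375)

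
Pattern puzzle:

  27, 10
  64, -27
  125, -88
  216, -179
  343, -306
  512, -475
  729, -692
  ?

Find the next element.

1000, -963

First coordinate: 27, 64, 125, 216, 343, 512, 729 → 1000 (perfect cubes: 3³, 4³, 5³, …).
Second coordinate: together with the first coordinate always sums to 37, so 10, -27, -88, -179, -306, -475, -692 → -963.
So the next element is 1000, -963.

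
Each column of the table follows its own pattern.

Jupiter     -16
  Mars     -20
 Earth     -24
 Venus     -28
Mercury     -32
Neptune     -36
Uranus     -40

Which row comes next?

Planet: Jupiter, Mars, Earth, Venus, Mercury, Neptune, Uranus → Saturn (runs backward through the planets Mercury→Neptune).
Second component: -16, -20, -24, -28, -32, -36, -40 → -44 (−4 each step).
Putting it together: Saturn  -44.

Saturn  -44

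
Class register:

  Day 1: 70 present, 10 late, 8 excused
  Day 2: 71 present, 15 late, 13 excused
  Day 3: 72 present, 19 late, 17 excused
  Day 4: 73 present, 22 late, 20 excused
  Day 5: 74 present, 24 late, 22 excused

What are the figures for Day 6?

Present: +1 each step, so 70, 71, 72, 73, 74 → 75.
Late: differences are 5, 4, 3, … (decreasing by 1 each time); 10, 15, 19, 22, 24 → 25.
Excused goes 8, 13, 17, 20, 22 → 23 (always 2 less than the late).
Putting it together: 75 present, 25 late, 23 excused.

75 present, 25 late, 23 excused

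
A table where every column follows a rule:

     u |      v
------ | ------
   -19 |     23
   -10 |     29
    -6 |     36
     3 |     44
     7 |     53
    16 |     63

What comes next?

Column u: alternating steps +9, +4, +9, +4, …, so -19, -10, -6, 3, 7, 16 → 20.
Column v: differences are 6, 7, 8, … (increasing by 1 each time); 23, 29, 36, 44, 53, 63 → 74.
Putting it together: 20  74.

20  74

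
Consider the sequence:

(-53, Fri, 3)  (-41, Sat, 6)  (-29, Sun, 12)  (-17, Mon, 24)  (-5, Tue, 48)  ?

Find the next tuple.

For the first entry, +12 each step: -53, -41, -29, -17, -5 → 7.
Day goes Fri, Sat, Sun, Mon, Tue → Wed (runs through the weekdays Mon→Sun).
Third entry: ×2 each step; 3, 6, 12, 24, 48 → 96.
So the next tuple is (7, Wed, 96).

(7, Wed, 96)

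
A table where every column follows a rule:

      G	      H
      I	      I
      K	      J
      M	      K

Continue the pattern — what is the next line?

For the first letter, letters move forward 2 places in the alphabet: G, I, K, M → O.
Second letter — letters move forward 1 place in the alphabet: H, I, J, K → L.
Putting it together: O  L.

O  L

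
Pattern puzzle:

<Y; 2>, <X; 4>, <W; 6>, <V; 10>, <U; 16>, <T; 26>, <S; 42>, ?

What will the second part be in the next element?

68

Second part — each term is the sum of the two before it: 2, 4, 6, 10, 16, 26, 42 → 68.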